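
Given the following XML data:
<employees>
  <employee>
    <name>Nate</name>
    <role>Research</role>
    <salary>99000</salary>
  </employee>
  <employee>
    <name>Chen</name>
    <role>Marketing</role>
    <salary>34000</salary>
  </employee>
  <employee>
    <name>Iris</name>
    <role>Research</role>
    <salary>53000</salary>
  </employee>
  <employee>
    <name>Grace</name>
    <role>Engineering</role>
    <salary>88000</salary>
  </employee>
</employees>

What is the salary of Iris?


Searching for <employee> with <name>Iris</name>
Found at position 3
<salary>53000</salary>

ANSWER: 53000


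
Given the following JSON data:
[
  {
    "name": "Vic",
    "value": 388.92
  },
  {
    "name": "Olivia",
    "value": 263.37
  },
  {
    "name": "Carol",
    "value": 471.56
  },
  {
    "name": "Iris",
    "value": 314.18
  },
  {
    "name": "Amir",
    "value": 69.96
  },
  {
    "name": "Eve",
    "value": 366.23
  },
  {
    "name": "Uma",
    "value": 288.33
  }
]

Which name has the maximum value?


Comparing values:
  Vic: 388.92
  Olivia: 263.37
  Carol: 471.56
  Iris: 314.18
  Amir: 69.96
  Eve: 366.23
  Uma: 288.33
Maximum: Carol (471.56)

ANSWER: Carol


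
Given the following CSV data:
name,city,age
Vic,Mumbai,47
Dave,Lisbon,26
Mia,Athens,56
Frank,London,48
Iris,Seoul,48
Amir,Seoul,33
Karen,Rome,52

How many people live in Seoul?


Scanning city column for 'Seoul':
  Row 5: Iris -> MATCH
  Row 6: Amir -> MATCH
Total matches: 2

ANSWER: 2


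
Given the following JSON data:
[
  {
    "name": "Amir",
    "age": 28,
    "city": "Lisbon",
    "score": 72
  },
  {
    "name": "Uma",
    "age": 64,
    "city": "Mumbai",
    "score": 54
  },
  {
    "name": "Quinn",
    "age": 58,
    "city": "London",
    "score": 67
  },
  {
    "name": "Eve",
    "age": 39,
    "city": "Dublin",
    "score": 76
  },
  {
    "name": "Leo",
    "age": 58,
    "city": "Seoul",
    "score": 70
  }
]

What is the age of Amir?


Looking up record where name = Amir
Record index: 0
Field 'age' = 28

ANSWER: 28


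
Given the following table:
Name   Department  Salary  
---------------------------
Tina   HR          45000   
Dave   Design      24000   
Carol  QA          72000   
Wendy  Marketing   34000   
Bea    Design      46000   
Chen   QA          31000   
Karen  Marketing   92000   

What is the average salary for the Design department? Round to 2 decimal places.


Design department members:
  Dave: 24000
  Bea: 46000
Sum = 70000
Count = 2
Average = 70000 / 2 = 35000.00

ANSWER: 35000.00


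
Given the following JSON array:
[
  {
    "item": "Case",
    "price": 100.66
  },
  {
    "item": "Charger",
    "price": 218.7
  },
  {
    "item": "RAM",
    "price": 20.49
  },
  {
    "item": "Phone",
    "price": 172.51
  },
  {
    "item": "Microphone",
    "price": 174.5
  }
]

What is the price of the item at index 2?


Array index 2 -> RAM
price = 20.49

ANSWER: 20.49


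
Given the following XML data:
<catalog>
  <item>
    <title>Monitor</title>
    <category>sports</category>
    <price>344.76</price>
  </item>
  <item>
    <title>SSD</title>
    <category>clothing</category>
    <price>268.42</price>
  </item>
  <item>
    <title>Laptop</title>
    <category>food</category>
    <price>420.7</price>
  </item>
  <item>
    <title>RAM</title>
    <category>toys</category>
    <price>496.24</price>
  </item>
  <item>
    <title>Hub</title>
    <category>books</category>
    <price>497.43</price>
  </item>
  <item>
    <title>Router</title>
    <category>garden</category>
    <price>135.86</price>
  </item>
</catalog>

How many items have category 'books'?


Scanning <item> elements for <category>books</category>:
  Item 5: Hub -> MATCH
Count: 1

ANSWER: 1


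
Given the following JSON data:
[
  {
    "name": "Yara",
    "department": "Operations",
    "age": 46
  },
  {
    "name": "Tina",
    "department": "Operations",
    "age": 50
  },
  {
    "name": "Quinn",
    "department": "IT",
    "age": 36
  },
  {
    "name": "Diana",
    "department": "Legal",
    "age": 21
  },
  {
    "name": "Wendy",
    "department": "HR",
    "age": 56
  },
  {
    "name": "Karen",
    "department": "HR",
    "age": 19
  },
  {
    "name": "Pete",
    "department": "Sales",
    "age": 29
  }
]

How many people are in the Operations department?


Scanning records for department = Operations
  Record 0: Yara
  Record 1: Tina
Count: 2

ANSWER: 2


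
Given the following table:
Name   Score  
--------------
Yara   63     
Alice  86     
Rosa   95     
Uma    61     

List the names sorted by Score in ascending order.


Sorting by Score (ascending):
  Uma: 61
  Yara: 63
  Alice: 86
  Rosa: 95


ANSWER: Uma, Yara, Alice, Rosa


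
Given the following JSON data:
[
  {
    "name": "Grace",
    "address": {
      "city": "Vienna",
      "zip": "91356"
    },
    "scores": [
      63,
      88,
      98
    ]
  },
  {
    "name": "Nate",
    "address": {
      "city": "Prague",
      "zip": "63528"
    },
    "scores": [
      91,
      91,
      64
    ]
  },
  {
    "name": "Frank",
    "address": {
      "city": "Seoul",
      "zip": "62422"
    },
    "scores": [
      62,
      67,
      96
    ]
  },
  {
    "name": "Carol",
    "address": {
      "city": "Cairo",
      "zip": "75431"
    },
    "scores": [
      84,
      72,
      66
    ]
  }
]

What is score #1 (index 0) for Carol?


Path: records[3].scores[0]
Value: 84

ANSWER: 84


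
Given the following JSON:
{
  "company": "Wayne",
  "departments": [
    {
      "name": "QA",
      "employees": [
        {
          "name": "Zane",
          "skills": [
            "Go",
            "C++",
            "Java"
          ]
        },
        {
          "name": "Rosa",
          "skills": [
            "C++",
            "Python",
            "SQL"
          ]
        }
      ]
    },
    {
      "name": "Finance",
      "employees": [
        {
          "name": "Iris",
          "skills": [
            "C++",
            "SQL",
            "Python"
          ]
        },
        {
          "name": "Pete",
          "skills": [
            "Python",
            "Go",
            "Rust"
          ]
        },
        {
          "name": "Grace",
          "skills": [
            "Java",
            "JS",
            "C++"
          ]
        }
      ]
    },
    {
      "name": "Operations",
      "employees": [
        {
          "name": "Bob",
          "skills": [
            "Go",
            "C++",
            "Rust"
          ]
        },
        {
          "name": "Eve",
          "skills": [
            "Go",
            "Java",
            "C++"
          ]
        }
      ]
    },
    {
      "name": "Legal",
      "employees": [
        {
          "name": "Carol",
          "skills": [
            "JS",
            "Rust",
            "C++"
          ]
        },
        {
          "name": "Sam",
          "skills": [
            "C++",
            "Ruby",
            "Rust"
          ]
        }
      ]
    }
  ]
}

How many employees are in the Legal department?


Path: departments[3].employees
Count: 2

ANSWER: 2


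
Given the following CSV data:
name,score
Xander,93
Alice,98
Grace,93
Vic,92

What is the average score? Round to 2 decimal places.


Scores: 93, 98, 93, 92
Sum = 376
Count = 4
Average = 376 / 4 = 94.00

ANSWER: 94.00


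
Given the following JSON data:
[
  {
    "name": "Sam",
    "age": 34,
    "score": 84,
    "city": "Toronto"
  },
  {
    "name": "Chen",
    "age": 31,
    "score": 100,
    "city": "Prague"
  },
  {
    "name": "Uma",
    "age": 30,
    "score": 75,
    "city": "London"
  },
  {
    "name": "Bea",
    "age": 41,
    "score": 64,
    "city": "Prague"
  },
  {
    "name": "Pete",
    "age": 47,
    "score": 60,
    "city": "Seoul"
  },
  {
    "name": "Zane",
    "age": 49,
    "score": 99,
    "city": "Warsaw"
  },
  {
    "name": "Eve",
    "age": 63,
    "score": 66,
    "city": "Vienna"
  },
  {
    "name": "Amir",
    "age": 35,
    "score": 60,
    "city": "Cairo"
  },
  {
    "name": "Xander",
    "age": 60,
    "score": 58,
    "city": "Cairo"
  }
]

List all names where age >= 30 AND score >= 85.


Checking both conditions:
  Sam (age=34, score=84) -> no
  Chen (age=31, score=100) -> YES
  Uma (age=30, score=75) -> no
  Bea (age=41, score=64) -> no
  Pete (age=47, score=60) -> no
  Zane (age=49, score=99) -> YES
  Eve (age=63, score=66) -> no
  Amir (age=35, score=60) -> no
  Xander (age=60, score=58) -> no


ANSWER: Chen, Zane


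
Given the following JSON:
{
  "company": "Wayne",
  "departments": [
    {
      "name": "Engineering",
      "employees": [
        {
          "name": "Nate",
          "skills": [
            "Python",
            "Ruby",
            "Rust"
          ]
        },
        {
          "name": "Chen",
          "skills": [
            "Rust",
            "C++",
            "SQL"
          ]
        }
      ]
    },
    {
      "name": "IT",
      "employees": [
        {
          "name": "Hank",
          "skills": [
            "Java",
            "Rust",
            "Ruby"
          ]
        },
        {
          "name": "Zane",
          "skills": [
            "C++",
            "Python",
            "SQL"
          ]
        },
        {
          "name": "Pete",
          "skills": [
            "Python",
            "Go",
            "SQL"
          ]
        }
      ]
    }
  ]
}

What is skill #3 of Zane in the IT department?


Path: departments[1].employees[1].skills[2]
Value: SQL

ANSWER: SQL


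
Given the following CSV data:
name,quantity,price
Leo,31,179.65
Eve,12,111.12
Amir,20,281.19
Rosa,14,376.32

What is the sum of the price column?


Values in 'price' column:
  Row 1: 179.65
  Row 2: 111.12
  Row 3: 281.19
  Row 4: 376.32
Sum = 179.65 + 111.12 + 281.19 + 376.32 = 948.28

ANSWER: 948.28


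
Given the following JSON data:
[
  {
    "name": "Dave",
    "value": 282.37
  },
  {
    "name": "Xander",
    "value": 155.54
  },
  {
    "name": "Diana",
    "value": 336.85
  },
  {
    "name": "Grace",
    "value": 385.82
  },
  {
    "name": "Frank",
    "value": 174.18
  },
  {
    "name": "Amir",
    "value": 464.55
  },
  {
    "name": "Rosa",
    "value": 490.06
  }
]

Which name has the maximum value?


Comparing values:
  Dave: 282.37
  Xander: 155.54
  Diana: 336.85
  Grace: 385.82
  Frank: 174.18
  Amir: 464.55
  Rosa: 490.06
Maximum: Rosa (490.06)

ANSWER: Rosa


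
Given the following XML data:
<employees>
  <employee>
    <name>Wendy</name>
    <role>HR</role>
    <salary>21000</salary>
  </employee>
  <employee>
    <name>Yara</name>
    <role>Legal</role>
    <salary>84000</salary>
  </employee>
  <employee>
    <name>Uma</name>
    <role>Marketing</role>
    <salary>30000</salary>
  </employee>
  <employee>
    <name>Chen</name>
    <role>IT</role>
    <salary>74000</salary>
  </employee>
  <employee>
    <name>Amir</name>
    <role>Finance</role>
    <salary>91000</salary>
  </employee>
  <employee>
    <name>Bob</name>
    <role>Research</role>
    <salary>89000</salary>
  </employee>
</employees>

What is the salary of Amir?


Searching for <employee> with <name>Amir</name>
Found at position 5
<salary>91000</salary>

ANSWER: 91000


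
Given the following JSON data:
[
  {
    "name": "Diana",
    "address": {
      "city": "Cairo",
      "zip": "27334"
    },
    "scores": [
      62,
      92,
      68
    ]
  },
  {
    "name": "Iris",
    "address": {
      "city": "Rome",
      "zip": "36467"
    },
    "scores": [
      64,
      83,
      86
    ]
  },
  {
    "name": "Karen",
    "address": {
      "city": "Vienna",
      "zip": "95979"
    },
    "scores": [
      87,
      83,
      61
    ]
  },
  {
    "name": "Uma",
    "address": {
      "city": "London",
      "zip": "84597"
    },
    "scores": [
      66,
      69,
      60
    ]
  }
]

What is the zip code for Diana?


Path: records[0].address.zip
Value: 27334

ANSWER: 27334


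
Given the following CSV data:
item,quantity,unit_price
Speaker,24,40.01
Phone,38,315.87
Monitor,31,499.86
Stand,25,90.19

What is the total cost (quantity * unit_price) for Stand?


Row: Stand
quantity = 25
unit_price = 90.19
total = 25 * 90.19 = 2254.75

ANSWER: 2254.75


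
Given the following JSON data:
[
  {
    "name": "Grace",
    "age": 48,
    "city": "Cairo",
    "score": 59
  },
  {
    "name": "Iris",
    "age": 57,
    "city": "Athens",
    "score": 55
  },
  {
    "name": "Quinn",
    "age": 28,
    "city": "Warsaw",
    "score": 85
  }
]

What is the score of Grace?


Looking up record where name = Grace
Record index: 0
Field 'score' = 59

ANSWER: 59


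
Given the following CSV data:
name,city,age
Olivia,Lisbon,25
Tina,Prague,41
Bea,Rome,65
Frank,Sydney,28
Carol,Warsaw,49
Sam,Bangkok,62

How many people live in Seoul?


Scanning city column for 'Seoul':
Total matches: 0

ANSWER: 0


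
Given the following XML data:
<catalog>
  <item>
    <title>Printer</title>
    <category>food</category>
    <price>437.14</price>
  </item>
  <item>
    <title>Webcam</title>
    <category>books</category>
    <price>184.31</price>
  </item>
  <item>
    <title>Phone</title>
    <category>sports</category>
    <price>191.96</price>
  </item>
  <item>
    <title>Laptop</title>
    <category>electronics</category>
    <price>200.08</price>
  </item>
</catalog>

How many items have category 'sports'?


Scanning <item> elements for <category>sports</category>:
  Item 3: Phone -> MATCH
Count: 1

ANSWER: 1


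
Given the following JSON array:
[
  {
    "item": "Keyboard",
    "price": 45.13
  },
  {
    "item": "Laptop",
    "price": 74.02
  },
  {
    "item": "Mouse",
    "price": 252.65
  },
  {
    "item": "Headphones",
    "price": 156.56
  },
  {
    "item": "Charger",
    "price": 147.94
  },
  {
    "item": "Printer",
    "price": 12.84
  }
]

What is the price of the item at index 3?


Array index 3 -> Headphones
price = 156.56

ANSWER: 156.56


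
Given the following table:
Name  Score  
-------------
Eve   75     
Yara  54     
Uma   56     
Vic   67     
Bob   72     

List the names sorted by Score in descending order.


Sorting by Score (descending):
  Eve: 75
  Bob: 72
  Vic: 67
  Uma: 56
  Yara: 54


ANSWER: Eve, Bob, Vic, Uma, Yara


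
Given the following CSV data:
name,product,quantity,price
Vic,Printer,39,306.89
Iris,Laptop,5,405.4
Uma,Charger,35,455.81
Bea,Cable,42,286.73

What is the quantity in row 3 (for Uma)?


Row 3: Uma
Column 'quantity' = 35

ANSWER: 35


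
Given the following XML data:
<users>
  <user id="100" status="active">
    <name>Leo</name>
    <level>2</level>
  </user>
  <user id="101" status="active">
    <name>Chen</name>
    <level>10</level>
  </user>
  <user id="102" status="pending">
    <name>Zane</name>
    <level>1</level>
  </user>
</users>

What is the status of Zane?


Finding user with name = Zane
user id="102" status="pending"

ANSWER: pending


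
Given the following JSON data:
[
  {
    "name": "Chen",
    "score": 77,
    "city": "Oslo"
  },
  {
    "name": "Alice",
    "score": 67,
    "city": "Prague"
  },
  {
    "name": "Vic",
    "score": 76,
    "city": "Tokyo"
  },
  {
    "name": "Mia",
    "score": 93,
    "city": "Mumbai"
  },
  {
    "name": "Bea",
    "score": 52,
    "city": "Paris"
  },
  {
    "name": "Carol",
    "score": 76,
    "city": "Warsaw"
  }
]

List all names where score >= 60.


Filtering records where score >= 60:
  Chen (score=77) -> YES
  Alice (score=67) -> YES
  Vic (score=76) -> YES
  Mia (score=93) -> YES
  Bea (score=52) -> no
  Carol (score=76) -> YES


ANSWER: Chen, Alice, Vic, Mia, Carol


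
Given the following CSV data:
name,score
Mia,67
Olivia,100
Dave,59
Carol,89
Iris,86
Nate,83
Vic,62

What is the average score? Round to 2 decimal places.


Scores: 67, 100, 59, 89, 86, 83, 62
Sum = 546
Count = 7
Average = 546 / 7 = 78.00

ANSWER: 78.00


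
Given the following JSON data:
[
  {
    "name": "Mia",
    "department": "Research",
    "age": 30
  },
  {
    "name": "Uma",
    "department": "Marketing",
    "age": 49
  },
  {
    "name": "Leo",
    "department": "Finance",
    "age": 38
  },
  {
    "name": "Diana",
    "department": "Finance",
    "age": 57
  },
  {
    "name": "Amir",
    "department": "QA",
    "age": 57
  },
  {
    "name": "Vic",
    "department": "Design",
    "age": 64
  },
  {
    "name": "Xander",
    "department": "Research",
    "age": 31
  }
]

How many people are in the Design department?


Scanning records for department = Design
  Record 5: Vic
Count: 1

ANSWER: 1


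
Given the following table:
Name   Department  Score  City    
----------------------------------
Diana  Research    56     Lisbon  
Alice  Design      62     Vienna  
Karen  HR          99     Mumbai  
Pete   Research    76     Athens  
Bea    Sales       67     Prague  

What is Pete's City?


Row 4: Pete
City = Athens

ANSWER: Athens


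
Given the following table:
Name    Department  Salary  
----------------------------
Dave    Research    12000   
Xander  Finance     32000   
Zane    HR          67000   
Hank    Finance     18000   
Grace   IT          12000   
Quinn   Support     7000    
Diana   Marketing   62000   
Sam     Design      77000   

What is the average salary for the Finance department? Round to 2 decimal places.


Finance department members:
  Xander: 32000
  Hank: 18000
Sum = 50000
Count = 2
Average = 50000 / 2 = 25000.00

ANSWER: 25000.00


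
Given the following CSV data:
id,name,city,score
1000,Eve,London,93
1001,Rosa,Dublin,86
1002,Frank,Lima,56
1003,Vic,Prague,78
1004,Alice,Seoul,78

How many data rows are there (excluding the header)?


Counting rows (excluding header):
Header: id,name,city,score
Data rows: 5

ANSWER: 5


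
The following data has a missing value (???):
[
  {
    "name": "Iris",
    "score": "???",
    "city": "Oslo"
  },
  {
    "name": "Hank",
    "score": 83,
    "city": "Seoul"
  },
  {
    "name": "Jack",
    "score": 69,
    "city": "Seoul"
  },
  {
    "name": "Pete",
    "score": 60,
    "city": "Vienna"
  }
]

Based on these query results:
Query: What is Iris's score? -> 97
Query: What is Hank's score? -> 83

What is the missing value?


The missing value is Iris's score
From query: Iris's score = 97

ANSWER: 97


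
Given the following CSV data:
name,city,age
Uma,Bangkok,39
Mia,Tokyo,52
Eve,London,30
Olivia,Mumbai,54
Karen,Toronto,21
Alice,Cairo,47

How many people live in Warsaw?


Scanning city column for 'Warsaw':
Total matches: 0

ANSWER: 0


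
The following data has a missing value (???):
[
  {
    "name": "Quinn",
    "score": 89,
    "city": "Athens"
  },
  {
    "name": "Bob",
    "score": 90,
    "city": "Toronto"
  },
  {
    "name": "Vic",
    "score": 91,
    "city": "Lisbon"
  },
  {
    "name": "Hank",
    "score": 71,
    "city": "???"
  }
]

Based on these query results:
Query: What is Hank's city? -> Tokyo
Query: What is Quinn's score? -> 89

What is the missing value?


The missing value is Hank's city
From query: Hank's city = Tokyo

ANSWER: Tokyo


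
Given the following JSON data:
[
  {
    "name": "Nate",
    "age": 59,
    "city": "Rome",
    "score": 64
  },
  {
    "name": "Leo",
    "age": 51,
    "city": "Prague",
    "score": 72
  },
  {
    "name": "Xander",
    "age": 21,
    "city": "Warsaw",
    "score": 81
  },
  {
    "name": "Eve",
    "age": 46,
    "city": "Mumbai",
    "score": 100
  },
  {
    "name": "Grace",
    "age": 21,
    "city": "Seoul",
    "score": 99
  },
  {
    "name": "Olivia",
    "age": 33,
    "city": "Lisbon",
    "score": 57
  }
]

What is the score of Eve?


Looking up record where name = Eve
Record index: 3
Field 'score' = 100

ANSWER: 100


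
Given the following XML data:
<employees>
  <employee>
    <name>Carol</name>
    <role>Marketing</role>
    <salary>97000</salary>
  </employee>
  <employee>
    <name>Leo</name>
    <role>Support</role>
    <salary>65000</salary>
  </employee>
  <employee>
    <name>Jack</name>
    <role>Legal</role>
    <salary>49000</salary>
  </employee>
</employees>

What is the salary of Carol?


Searching for <employee> with <name>Carol</name>
Found at position 1
<salary>97000</salary>

ANSWER: 97000


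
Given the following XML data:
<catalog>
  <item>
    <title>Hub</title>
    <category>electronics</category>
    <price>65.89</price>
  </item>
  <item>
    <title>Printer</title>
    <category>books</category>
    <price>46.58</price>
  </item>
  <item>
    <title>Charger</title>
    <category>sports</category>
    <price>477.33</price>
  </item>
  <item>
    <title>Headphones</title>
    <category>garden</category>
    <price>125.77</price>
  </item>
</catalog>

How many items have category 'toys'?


Scanning <item> elements for <category>toys</category>:
Count: 0

ANSWER: 0


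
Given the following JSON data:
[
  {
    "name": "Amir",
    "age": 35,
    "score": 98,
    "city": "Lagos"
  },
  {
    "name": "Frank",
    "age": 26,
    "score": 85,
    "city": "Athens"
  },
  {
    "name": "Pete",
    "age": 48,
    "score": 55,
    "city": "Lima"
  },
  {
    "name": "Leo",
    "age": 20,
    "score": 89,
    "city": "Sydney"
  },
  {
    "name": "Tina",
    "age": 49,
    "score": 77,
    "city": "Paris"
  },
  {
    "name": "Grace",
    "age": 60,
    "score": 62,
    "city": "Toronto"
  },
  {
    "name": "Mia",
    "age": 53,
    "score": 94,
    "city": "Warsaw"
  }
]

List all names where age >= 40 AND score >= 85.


Checking both conditions:
  Amir (age=35, score=98) -> no
  Frank (age=26, score=85) -> no
  Pete (age=48, score=55) -> no
  Leo (age=20, score=89) -> no
  Tina (age=49, score=77) -> no
  Grace (age=60, score=62) -> no
  Mia (age=53, score=94) -> YES


ANSWER: Mia


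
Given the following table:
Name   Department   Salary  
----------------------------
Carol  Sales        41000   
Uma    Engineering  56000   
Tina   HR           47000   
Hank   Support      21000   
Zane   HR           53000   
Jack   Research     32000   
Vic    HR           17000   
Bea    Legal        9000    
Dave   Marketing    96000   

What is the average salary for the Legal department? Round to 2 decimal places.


Legal department members:
  Bea: 9000
Sum = 9000
Count = 1
Average = 9000 / 1 = 9000.00

ANSWER: 9000.00


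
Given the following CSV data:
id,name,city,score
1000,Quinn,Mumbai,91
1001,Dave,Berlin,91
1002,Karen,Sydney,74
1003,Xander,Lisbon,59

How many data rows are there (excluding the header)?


Counting rows (excluding header):
Header: id,name,city,score
Data rows: 4

ANSWER: 4


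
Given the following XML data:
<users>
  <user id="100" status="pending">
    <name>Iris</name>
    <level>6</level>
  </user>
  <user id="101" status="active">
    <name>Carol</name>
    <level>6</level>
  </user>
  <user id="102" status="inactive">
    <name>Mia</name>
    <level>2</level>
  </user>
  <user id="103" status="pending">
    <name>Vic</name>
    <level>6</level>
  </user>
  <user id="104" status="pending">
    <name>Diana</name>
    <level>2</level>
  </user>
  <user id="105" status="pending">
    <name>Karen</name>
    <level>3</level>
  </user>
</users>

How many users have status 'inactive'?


Counting users with status='inactive':
  Mia (id=102) -> MATCH
Count: 1

ANSWER: 1


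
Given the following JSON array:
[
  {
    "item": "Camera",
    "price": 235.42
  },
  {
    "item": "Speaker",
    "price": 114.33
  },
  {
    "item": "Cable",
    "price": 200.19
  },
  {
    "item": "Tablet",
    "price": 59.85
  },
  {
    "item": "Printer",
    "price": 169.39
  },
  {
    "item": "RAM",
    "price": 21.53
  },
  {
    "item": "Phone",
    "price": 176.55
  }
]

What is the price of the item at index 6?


Array index 6 -> Phone
price = 176.55

ANSWER: 176.55


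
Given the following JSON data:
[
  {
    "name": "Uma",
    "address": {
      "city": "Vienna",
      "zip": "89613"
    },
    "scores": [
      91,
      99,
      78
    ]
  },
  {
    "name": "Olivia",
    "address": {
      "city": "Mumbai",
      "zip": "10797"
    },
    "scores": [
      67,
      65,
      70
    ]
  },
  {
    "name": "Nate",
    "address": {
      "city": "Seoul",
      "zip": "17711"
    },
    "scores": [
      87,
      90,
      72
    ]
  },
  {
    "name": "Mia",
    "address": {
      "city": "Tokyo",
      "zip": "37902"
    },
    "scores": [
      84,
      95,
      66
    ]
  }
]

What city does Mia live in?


Path: records[3].address.city
Value: Tokyo

ANSWER: Tokyo


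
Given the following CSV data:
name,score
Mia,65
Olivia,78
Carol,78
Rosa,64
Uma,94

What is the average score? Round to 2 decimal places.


Scores: 65, 78, 78, 64, 94
Sum = 379
Count = 5
Average = 379 / 5 = 75.80

ANSWER: 75.80


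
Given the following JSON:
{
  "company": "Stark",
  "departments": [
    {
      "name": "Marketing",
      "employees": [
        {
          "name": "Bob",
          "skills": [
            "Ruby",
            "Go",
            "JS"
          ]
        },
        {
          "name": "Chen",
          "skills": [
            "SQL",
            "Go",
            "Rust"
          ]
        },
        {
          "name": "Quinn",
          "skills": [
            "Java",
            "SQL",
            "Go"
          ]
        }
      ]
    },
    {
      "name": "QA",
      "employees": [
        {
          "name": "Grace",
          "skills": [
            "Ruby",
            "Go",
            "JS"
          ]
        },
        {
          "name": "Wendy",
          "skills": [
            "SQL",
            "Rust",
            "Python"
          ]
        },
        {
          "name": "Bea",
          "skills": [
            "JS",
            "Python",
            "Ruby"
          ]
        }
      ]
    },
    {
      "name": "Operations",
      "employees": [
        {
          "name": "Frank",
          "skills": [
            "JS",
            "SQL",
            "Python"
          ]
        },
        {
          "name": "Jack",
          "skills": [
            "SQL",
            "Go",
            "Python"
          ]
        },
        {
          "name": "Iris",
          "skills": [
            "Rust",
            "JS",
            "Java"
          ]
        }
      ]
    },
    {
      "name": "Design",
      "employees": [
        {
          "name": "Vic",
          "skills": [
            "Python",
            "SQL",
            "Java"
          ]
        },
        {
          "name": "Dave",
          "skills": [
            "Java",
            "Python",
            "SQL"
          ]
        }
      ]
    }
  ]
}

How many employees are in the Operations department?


Path: departments[2].employees
Count: 3

ANSWER: 3


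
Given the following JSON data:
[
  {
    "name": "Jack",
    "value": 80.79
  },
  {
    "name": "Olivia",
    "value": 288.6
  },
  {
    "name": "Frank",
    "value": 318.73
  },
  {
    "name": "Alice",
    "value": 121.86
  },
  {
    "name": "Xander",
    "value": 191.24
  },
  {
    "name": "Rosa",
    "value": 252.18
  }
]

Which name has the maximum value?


Comparing values:
  Jack: 80.79
  Olivia: 288.6
  Frank: 318.73
  Alice: 121.86
  Xander: 191.24
  Rosa: 252.18
Maximum: Frank (318.73)

ANSWER: Frank


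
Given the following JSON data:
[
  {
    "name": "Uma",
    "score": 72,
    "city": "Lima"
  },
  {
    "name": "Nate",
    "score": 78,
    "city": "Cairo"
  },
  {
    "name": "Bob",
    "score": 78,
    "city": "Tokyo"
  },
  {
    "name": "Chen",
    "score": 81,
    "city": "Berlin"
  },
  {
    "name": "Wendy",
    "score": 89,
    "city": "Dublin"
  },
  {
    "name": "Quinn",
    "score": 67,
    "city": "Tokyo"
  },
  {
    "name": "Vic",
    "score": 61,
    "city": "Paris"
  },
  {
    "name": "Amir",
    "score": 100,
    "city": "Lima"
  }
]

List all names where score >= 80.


Filtering records where score >= 80:
  Uma (score=72) -> no
  Nate (score=78) -> no
  Bob (score=78) -> no
  Chen (score=81) -> YES
  Wendy (score=89) -> YES
  Quinn (score=67) -> no
  Vic (score=61) -> no
  Amir (score=100) -> YES


ANSWER: Chen, Wendy, Amir


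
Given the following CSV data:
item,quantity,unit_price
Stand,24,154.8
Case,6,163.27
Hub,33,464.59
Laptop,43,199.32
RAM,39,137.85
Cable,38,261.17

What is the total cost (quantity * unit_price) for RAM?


Row: RAM
quantity = 39
unit_price = 137.85
total = 39 * 137.85 = 5376.15

ANSWER: 5376.15


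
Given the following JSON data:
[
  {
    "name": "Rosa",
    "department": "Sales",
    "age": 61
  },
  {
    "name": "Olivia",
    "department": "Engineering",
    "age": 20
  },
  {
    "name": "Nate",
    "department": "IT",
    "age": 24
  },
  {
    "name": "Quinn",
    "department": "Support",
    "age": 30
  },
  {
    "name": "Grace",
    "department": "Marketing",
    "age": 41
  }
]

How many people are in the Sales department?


Scanning records for department = Sales
  Record 0: Rosa
Count: 1

ANSWER: 1


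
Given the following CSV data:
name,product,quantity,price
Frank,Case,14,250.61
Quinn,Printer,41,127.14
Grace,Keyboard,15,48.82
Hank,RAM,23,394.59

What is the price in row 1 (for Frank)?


Row 1: Frank
Column 'price' = 250.61

ANSWER: 250.61


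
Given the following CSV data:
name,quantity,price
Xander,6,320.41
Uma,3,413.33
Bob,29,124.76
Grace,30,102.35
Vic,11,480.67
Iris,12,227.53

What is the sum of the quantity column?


Values in 'quantity' column:
  Row 1: 6
  Row 2: 3
  Row 3: 29
  Row 4: 30
  Row 5: 11
  Row 6: 12
Sum = 6 + 3 + 29 + 30 + 11 + 12 = 91

ANSWER: 91


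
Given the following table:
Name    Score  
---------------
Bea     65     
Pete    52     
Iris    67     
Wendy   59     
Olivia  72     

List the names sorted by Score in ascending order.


Sorting by Score (ascending):
  Pete: 52
  Wendy: 59
  Bea: 65
  Iris: 67
  Olivia: 72


ANSWER: Pete, Wendy, Bea, Iris, Olivia


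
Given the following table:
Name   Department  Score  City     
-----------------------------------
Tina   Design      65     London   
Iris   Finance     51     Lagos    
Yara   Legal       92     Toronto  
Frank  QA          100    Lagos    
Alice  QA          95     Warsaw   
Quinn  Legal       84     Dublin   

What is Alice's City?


Row 5: Alice
City = Warsaw

ANSWER: Warsaw


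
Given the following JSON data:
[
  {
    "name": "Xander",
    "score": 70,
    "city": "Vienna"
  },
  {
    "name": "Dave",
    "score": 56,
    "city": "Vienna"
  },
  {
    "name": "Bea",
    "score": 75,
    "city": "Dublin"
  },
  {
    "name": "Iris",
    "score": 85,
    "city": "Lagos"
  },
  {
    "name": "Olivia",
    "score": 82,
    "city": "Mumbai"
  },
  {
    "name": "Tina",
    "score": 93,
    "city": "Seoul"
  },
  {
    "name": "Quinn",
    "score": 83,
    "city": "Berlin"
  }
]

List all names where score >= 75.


Filtering records where score >= 75:
  Xander (score=70) -> no
  Dave (score=56) -> no
  Bea (score=75) -> YES
  Iris (score=85) -> YES
  Olivia (score=82) -> YES
  Tina (score=93) -> YES
  Quinn (score=83) -> YES


ANSWER: Bea, Iris, Olivia, Tina, Quinn


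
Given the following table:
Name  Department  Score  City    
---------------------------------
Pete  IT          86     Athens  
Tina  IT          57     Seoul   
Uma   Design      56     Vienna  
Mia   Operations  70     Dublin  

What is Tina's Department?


Row 2: Tina
Department = IT

ANSWER: IT


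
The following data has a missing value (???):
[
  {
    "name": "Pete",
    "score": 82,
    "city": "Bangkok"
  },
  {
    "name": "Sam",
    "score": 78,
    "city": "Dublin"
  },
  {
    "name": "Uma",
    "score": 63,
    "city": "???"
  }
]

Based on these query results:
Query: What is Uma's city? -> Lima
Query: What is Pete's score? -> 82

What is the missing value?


The missing value is Uma's city
From query: Uma's city = Lima

ANSWER: Lima


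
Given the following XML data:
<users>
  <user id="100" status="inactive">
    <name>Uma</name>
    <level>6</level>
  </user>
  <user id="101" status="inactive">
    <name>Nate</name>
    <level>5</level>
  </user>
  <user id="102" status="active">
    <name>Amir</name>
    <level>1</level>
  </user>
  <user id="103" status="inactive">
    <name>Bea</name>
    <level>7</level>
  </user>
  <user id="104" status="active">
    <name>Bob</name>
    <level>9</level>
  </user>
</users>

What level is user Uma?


Finding user: Uma
<level>6</level>

ANSWER: 6


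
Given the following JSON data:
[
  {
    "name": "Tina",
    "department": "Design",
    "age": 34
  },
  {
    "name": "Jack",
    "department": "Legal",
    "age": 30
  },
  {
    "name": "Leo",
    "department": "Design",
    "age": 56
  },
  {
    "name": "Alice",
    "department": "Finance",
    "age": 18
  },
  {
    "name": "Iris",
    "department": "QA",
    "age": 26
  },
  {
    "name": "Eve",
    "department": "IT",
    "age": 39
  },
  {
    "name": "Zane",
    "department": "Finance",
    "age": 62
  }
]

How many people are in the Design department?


Scanning records for department = Design
  Record 0: Tina
  Record 2: Leo
Count: 2

ANSWER: 2


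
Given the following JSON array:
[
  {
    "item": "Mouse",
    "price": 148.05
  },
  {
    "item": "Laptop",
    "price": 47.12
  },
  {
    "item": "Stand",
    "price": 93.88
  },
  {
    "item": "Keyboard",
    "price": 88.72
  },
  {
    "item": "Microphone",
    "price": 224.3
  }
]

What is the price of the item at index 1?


Array index 1 -> Laptop
price = 47.12

ANSWER: 47.12


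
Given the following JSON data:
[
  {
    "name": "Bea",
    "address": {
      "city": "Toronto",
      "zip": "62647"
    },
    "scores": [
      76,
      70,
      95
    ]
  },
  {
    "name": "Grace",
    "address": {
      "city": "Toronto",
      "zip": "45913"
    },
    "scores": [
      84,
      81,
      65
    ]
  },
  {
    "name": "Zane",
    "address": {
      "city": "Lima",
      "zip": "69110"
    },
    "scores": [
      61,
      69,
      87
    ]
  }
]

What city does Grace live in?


Path: records[1].address.city
Value: Toronto

ANSWER: Toronto


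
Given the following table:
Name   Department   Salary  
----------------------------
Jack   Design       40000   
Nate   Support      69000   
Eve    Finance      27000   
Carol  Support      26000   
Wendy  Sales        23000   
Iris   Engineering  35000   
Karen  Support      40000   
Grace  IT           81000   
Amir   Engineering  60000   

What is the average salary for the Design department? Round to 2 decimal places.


Design department members:
  Jack: 40000
Sum = 40000
Count = 1
Average = 40000 / 1 = 40000.00

ANSWER: 40000.00


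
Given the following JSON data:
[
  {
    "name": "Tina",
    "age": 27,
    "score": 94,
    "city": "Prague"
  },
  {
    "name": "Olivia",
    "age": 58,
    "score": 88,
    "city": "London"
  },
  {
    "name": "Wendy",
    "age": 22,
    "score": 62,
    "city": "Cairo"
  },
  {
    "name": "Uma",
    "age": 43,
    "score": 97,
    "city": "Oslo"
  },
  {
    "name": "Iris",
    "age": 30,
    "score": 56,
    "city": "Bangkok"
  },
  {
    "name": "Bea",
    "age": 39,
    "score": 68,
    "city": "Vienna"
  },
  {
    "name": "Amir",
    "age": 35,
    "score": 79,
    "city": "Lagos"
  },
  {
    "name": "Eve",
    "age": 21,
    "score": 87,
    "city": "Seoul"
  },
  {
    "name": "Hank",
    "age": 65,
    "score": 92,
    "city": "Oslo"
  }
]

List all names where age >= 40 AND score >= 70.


Checking both conditions:
  Tina (age=27, score=94) -> no
  Olivia (age=58, score=88) -> YES
  Wendy (age=22, score=62) -> no
  Uma (age=43, score=97) -> YES
  Iris (age=30, score=56) -> no
  Bea (age=39, score=68) -> no
  Amir (age=35, score=79) -> no
  Eve (age=21, score=87) -> no
  Hank (age=65, score=92) -> YES


ANSWER: Olivia, Uma, Hank


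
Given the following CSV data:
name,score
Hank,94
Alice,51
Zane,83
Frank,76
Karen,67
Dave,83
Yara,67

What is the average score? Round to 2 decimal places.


Scores: 94, 51, 83, 76, 67, 83, 67
Sum = 521
Count = 7
Average = 521 / 7 = 74.43

ANSWER: 74.43


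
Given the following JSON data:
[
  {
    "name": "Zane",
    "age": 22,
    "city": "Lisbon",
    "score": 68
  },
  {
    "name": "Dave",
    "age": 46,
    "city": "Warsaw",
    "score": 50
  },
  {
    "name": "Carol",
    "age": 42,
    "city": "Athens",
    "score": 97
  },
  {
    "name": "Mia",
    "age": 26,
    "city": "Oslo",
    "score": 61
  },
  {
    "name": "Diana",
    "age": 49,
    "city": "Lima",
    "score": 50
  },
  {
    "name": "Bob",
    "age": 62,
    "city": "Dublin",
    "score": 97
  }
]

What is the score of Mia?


Looking up record where name = Mia
Record index: 3
Field 'score' = 61

ANSWER: 61


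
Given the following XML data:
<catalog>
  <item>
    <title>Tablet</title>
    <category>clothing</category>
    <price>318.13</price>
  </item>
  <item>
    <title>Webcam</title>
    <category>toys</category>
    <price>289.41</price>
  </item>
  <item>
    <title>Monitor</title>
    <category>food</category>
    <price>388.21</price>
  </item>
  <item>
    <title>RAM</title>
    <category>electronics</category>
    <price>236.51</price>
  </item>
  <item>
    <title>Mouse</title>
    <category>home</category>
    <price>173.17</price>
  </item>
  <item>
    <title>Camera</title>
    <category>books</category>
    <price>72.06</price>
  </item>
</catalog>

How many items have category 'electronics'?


Scanning <item> elements for <category>electronics</category>:
  Item 4: RAM -> MATCH
Count: 1

ANSWER: 1


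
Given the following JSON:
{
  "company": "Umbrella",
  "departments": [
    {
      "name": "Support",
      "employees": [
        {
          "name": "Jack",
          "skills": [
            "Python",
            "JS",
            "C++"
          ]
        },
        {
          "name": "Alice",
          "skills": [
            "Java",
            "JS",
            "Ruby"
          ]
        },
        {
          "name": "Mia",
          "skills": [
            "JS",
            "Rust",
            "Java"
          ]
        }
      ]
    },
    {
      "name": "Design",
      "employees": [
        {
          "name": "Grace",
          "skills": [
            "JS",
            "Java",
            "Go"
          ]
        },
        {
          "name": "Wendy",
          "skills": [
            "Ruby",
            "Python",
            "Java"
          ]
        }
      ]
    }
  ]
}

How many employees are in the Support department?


Path: departments[0].employees
Count: 3

ANSWER: 3


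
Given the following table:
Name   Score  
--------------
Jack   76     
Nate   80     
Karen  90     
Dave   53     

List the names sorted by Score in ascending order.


Sorting by Score (ascending):
  Dave: 53
  Jack: 76
  Nate: 80
  Karen: 90


ANSWER: Dave, Jack, Nate, Karen


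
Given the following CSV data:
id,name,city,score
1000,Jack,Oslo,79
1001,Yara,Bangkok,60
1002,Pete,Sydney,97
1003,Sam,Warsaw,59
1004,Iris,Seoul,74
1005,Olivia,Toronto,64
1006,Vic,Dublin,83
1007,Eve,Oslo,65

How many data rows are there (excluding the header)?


Counting rows (excluding header):
Header: id,name,city,score
Data rows: 8

ANSWER: 8


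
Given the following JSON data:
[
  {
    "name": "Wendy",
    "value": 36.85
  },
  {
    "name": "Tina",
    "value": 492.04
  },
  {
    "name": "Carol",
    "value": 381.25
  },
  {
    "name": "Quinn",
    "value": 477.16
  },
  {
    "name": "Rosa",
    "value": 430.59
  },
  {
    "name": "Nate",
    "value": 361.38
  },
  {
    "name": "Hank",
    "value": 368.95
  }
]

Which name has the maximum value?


Comparing values:
  Wendy: 36.85
  Tina: 492.04
  Carol: 381.25
  Quinn: 477.16
  Rosa: 430.59
  Nate: 361.38
  Hank: 368.95
Maximum: Tina (492.04)

ANSWER: Tina


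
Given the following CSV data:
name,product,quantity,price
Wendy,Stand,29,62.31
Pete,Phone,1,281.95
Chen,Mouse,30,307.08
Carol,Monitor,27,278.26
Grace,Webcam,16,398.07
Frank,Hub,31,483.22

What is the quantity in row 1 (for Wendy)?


Row 1: Wendy
Column 'quantity' = 29

ANSWER: 29


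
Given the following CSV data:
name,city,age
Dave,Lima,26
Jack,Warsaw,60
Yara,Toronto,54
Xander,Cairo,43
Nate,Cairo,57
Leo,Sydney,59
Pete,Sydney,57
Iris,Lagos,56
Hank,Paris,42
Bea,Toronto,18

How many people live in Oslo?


Scanning city column for 'Oslo':
Total matches: 0

ANSWER: 0
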